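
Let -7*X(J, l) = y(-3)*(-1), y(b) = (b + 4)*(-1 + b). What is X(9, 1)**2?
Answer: 16/49 ≈ 0.32653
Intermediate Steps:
y(b) = (-1 + b)*(4 + b) (y(b) = (4 + b)*(-1 + b) = (-1 + b)*(4 + b))
X(J, l) = -4/7 (X(J, l) = -(-4 + (-3)**2 + 3*(-3))*(-1)/7 = -(-4 + 9 - 9)*(-1)/7 = -(-4)*(-1)/7 = -1/7*4 = -4/7)
X(9, 1)**2 = (-4/7)**2 = 16/49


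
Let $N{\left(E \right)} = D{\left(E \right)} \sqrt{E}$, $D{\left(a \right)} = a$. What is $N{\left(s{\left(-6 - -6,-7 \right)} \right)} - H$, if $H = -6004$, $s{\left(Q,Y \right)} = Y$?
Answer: $6004 - 7 i \sqrt{7} \approx 6004.0 - 18.52 i$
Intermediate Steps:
$N{\left(E \right)} = E^{\frac{3}{2}}$ ($N{\left(E \right)} = E \sqrt{E} = E^{\frac{3}{2}}$)
$N{\left(s{\left(-6 - -6,-7 \right)} \right)} - H = \left(-7\right)^{\frac{3}{2}} - -6004 = - 7 i \sqrt{7} + 6004 = 6004 - 7 i \sqrt{7}$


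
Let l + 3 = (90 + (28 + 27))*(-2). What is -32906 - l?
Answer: -32613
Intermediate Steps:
l = -293 (l = -3 + (90 + (28 + 27))*(-2) = -3 + (90 + 55)*(-2) = -3 + 145*(-2) = -3 - 290 = -293)
-32906 - l = -32906 - 1*(-293) = -32906 + 293 = -32613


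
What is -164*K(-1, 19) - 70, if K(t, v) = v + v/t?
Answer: -70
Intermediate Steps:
-164*K(-1, 19) - 70 = -164*(19 + 19/(-1)) - 70 = -164*(19 + 19*(-1)) - 70 = -164*(19 - 19) - 70 = -164*0 - 70 = 0 - 70 = -70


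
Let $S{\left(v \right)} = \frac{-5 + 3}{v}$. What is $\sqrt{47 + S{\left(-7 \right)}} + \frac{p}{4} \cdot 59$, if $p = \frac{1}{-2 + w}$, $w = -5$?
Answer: $- \frac{59}{28} + \frac{\sqrt{2317}}{7} \approx 4.7693$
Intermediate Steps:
$S{\left(v \right)} = - \frac{2}{v}$
$p = - \frac{1}{7}$ ($p = \frac{1}{-2 - 5} = \frac{1}{-7} = - \frac{1}{7} \approx -0.14286$)
$\sqrt{47 + S{\left(-7 \right)}} + \frac{p}{4} \cdot 59 = \sqrt{47 - \frac{2}{-7}} + \frac{1}{4} \left(- \frac{1}{7}\right) 59 = \sqrt{47 - - \frac{2}{7}} + \frac{1}{4} \left(- \frac{1}{7}\right) 59 = \sqrt{47 + \frac{2}{7}} - \frac{59}{28} = \sqrt{\frac{331}{7}} - \frac{59}{28} = \frac{\sqrt{2317}}{7} - \frac{59}{28} = - \frac{59}{28} + \frac{\sqrt{2317}}{7}$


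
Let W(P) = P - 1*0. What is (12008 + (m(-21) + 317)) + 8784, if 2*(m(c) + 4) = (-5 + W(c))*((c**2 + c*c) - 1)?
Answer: 9652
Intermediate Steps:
W(P) = P (W(P) = P + 0 = P)
m(c) = -4 + (-1 + 2*c**2)*(-5 + c)/2 (m(c) = -4 + ((-5 + c)*((c**2 + c*c) - 1))/2 = -4 + ((-5 + c)*((c**2 + c**2) - 1))/2 = -4 + ((-5 + c)*(2*c**2 - 1))/2 = -4 + ((-5 + c)*(-1 + 2*c**2))/2 = -4 + ((-1 + 2*c**2)*(-5 + c))/2 = -4 + (-1 + 2*c**2)*(-5 + c)/2)
(12008 + (m(-21) + 317)) + 8784 = (12008 + ((-3/2 + (-21)**3 - 5*(-21)**2 - 1/2*(-21)) + 317)) + 8784 = (12008 + ((-3/2 - 9261 - 5*441 + 21/2) + 317)) + 8784 = (12008 + ((-3/2 - 9261 - 2205 + 21/2) + 317)) + 8784 = (12008 + (-11457 + 317)) + 8784 = (12008 - 11140) + 8784 = 868 + 8784 = 9652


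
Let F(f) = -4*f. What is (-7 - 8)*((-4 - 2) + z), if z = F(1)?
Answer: 150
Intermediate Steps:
z = -4 (z = -4*1 = -4)
(-7 - 8)*((-4 - 2) + z) = (-7 - 8)*((-4 - 2) - 4) = -15*(-6 - 4) = -15*(-10) = 150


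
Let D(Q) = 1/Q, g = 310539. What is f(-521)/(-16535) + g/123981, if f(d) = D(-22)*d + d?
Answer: 203781191/80393170 ≈ 2.5348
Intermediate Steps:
f(d) = 21*d/22 (f(d) = d/(-22) + d = -d/22 + d = 21*d/22)
f(-521)/(-16535) + g/123981 = ((21/22)*(-521))/(-16535) + 310539/123981 = -10941/22*(-1/16535) + 310539*(1/123981) = 10941/363770 + 6089/2431 = 203781191/80393170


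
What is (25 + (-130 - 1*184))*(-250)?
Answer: 72250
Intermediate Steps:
(25 + (-130 - 1*184))*(-250) = (25 + (-130 - 184))*(-250) = (25 - 314)*(-250) = -289*(-250) = 72250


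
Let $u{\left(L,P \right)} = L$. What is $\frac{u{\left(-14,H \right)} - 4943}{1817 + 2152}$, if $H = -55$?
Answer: $- \frac{4957}{3969} \approx -1.2489$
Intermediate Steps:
$\frac{u{\left(-14,H \right)} - 4943}{1817 + 2152} = \frac{-14 - 4943}{1817 + 2152} = - \frac{4957}{3969}$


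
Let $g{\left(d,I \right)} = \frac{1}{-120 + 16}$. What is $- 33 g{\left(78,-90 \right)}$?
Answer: $\frac{33}{104} \approx 0.31731$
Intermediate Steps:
$g{\left(d,I \right)} = - \frac{1}{104}$ ($g{\left(d,I \right)} = \frac{1}{-104} = - \frac{1}{104}$)
$- 33 g{\left(78,-90 \right)} = \left(-33\right) \left(- \frac{1}{104}\right) = \frac{33}{104}$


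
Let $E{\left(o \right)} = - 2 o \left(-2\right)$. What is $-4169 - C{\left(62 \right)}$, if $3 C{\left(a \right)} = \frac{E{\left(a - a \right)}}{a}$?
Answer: $-4169$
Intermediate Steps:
$E{\left(o \right)} = 4 o$
$C{\left(a \right)} = 0$ ($C{\left(a \right)} = \frac{4 \left(a - a\right) \frac{1}{a}}{3} = \frac{4 \cdot 0 \frac{1}{a}}{3} = \frac{0 \frac{1}{a}}{3} = \frac{1}{3} \cdot 0 = 0$)
$-4169 - C{\left(62 \right)} = -4169 - 0 = -4169 + 0 = -4169$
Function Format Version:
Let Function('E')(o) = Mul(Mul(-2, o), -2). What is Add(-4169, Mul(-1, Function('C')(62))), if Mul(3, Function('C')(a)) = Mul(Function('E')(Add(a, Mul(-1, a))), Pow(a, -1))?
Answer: -4169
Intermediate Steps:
Function('E')(o) = Mul(4, o)
Function('C')(a) = 0 (Function('C')(a) = Mul(Rational(1, 3), Mul(Mul(4, Add(a, Mul(-1, a))), Pow(a, -1))) = Mul(Rational(1, 3), Mul(Mul(4, 0), Pow(a, -1))) = Mul(Rational(1, 3), Mul(0, Pow(a, -1))) = Mul(Rational(1, 3), 0) = 0)
Add(-4169, Mul(-1, Function('C')(62))) = Add(-4169, Mul(-1, 0)) = Add(-4169, 0) = -4169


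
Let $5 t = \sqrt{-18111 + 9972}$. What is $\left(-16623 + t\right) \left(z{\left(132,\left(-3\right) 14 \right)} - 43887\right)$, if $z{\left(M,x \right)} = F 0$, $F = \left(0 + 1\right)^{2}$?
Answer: $729533601 - \frac{43887 i \sqrt{8139}}{5} \approx 7.2953 \cdot 10^{8} - 7.9187 \cdot 10^{5} i$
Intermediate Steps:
$t = \frac{i \sqrt{8139}}{5}$ ($t = \frac{\sqrt{-18111 + 9972}}{5} = \frac{\sqrt{-8139}}{5} = \frac{i \sqrt{8139}}{5} \approx 18.043 i$)
$F = 1$ ($F = 1^{2} = 1$)
$z{\left(M,x \right)} = 0$ ($z{\left(M,x \right)} = 1 \cdot 0 = 0$)
$\left(-16623 + t\right) \left(z{\left(132,\left(-3\right) 14 \right)} - 43887\right) = \left(-16623 + \frac{i \sqrt{8139}}{5}\right) \left(0 - 43887\right) = \left(-16623 + \frac{i \sqrt{8139}}{5}\right) \left(-43887\right) = 729533601 - \frac{43887 i \sqrt{8139}}{5}$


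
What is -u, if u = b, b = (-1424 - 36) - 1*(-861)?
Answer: 599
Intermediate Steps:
b = -599 (b = -1460 + 861 = -599)
u = -599
-u = -1*(-599) = 599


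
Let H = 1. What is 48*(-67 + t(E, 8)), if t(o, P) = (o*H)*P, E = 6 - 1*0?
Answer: -912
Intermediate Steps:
E = 6 (E = 6 + 0 = 6)
t(o, P) = P*o (t(o, P) = (o*1)*P = o*P = P*o)
48*(-67 + t(E, 8)) = 48*(-67 + 8*6) = 48*(-67 + 48) = 48*(-19) = -912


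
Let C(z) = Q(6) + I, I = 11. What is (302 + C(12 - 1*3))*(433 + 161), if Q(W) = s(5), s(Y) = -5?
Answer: 182952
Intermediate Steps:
Q(W) = -5
C(z) = 6 (C(z) = -5 + 11 = 6)
(302 + C(12 - 1*3))*(433 + 161) = (302 + 6)*(433 + 161) = 308*594 = 182952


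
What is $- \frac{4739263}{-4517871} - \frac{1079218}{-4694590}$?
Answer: $\frac{13562332196024}{10604776008945} \approx 1.2789$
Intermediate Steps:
$- \frac{4739263}{-4517871} - \frac{1079218}{-4694590} = \left(-4739263\right) \left(- \frac{1}{4517871}\right) - - \frac{539609}{2347295} = \frac{4739263}{4517871} + \frac{539609}{2347295} = \frac{13562332196024}{10604776008945}$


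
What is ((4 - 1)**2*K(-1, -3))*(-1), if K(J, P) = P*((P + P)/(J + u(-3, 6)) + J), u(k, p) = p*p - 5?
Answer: -162/5 ≈ -32.400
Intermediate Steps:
u(k, p) = -5 + p**2 (u(k, p) = p**2 - 5 = -5 + p**2)
K(J, P) = P*(J + 2*P/(31 + J)) (K(J, P) = P*((P + P)/(J + (-5 + 6**2)) + J) = P*((2*P)/(J + (-5 + 36)) + J) = P*((2*P)/(J + 31) + J) = P*((2*P)/(31 + J) + J) = P*(2*P/(31 + J) + J) = P*(J + 2*P/(31 + J)))
((4 - 1)**2*K(-1, -3))*(-1) = ((4 - 1)**2*(-3*((-1)**2 + 2*(-3) + 31*(-1))/(31 - 1)))*(-1) = (3**2*(-3*(1 - 6 - 31)/30))*(-1) = (9*(-3*1/30*(-36)))*(-1) = (9*(18/5))*(-1) = (162/5)*(-1) = -162/5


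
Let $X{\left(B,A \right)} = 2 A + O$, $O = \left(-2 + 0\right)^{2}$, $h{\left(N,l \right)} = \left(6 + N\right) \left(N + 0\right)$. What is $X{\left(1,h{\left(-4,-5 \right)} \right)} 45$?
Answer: $-540$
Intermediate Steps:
$h{\left(N,l \right)} = N \left(6 + N\right)$ ($h{\left(N,l \right)} = \left(6 + N\right) N = N \left(6 + N\right)$)
$O = 4$ ($O = \left(-2\right)^{2} = 4$)
$X{\left(B,A \right)} = 4 + 2 A$ ($X{\left(B,A \right)} = 2 A + 4 = 4 + 2 A$)
$X{\left(1,h{\left(-4,-5 \right)} \right)} 45 = \left(4 + 2 \left(- 4 \left(6 - 4\right)\right)\right) 45 = \left(4 + 2 \left(\left(-4\right) 2\right)\right) 45 = \left(4 + 2 \left(-8\right)\right) 45 = \left(4 - 16\right) 45 = \left(-12\right) 45 = -540$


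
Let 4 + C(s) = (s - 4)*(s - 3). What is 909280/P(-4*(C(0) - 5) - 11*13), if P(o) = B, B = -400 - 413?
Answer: -909280/813 ≈ -1118.4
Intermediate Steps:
C(s) = -4 + (-4 + s)*(-3 + s) (C(s) = -4 + (s - 4)*(s - 3) = -4 + (-4 + s)*(-3 + s))
B = -813
P(o) = -813
909280/P(-4*(C(0) - 5) - 11*13) = 909280/(-813) = 909280*(-1/813) = -909280/813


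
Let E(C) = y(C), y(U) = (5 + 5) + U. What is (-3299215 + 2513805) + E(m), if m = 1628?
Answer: -783772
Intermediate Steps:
y(U) = 10 + U
E(C) = 10 + C
(-3299215 + 2513805) + E(m) = (-3299215 + 2513805) + (10 + 1628) = -785410 + 1638 = -783772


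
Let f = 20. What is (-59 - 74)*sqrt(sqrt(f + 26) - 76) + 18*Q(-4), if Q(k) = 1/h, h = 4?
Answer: 9/2 - 133*sqrt(-76 + sqrt(46)) ≈ 4.5 - 1106.5*I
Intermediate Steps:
Q(k) = 1/4
(-59 - 74)*sqrt(sqrt(f + 26) - 76) + 18*Q(-4) = (-59 - 74)*sqrt(sqrt(20 + 26) - 76) + 18*(1/4) = -133*sqrt(sqrt(46) - 76) + 9/2 = -133*sqrt(-76 + sqrt(46)) + 9/2 = 9/2 - 133*sqrt(-76 + sqrt(46))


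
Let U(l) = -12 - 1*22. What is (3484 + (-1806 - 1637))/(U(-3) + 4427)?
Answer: 41/4393 ≈ 0.0093330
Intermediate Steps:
U(l) = -34 (U(l) = -12 - 22 = -34)
(3484 + (-1806 - 1637))/(U(-3) + 4427) = (3484 + (-1806 - 1637))/(-34 + 4427) = (3484 - 3443)/4393 = 41*(1/4393) = 41/4393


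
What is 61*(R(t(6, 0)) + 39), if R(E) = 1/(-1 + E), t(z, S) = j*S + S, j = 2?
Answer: 2318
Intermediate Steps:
t(z, S) = 3*S (t(z, S) = 2*S + S = 3*S)
61*(R(t(6, 0)) + 39) = 61*(1/(-1 + 3*0) + 39) = 61*(1/(-1 + 0) + 39) = 61*(1/(-1) + 39) = 61*(-1 + 39) = 61*38 = 2318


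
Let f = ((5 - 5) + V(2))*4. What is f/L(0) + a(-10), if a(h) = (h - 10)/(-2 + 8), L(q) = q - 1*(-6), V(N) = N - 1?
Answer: -8/3 ≈ -2.6667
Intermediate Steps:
V(N) = -1 + N
L(q) = 6 + q (L(q) = q + 6 = 6 + q)
a(h) = -5/3 + h/6 (a(h) = (-10 + h)/6 = (-10 + h)*(⅙) = -5/3 + h/6)
f = 4 (f = ((5 - 5) + (-1 + 2))*4 = (0 + 1)*4 = 1*4 = 4)
f/L(0) + a(-10) = 4/(6 + 0) + (-5/3 + (⅙)*(-10)) = 4/6 + (-5/3 - 5/3) = 4*(⅙) - 10/3 = ⅔ - 10/3 = -8/3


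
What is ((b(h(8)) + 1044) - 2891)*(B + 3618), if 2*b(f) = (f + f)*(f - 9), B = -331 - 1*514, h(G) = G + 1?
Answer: -5121731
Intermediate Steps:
h(G) = 1 + G
B = -845 (B = -331 - 514 = -845)
b(f) = f*(-9 + f) (b(f) = ((f + f)*(f - 9))/2 = ((2*f)*(-9 + f))/2 = (2*f*(-9 + f))/2 = f*(-9 + f))
((b(h(8)) + 1044) - 2891)*(B + 3618) = (((1 + 8)*(-9 + (1 + 8)) + 1044) - 2891)*(-845 + 3618) = ((9*(-9 + 9) + 1044) - 2891)*2773 = ((9*0 + 1044) - 2891)*2773 = ((0 + 1044) - 2891)*2773 = (1044 - 2891)*2773 = -1847*2773 = -5121731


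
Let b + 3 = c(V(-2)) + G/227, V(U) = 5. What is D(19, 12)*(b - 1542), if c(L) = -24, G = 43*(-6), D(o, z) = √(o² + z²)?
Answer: -356421*√505/227 ≈ -35284.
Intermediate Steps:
G = -258
b = -6387/227 (b = -3 + (-24 - 258/227) = -3 - 5706/227 = -6387/227 ≈ -28.137)
D(19, 12)*(b - 1542) = √(19² + 12²)*(-6387/227 - 1542) = √(361 + 144)*(-356421/227) = √505*(-356421/227) = -356421*√505/227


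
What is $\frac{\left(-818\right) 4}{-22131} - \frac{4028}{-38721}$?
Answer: $\frac{71946260}{285644817} \approx 0.25187$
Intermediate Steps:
$\frac{\left(-818\right) 4}{-22131} - \frac{4028}{-38721} = \left(-3272\right) \left(- \frac{1}{22131}\right) - - \frac{4028}{38721} = \frac{3272}{22131} + \frac{4028}{38721} = \frac{71946260}{285644817}$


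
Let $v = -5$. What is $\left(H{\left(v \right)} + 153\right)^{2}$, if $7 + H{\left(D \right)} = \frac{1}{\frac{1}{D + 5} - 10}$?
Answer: $21316$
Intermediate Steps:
$H{\left(D \right)} = -7 + \frac{1}{-10 + \frac{1}{5 + D}}$ ($H{\left(D \right)} = -7 + \frac{1}{\frac{1}{D + 5} - 10} = -7 + \frac{1}{\frac{1}{5 + D} - 10} = -7 + \frac{1}{-10 + \frac{1}{5 + D}}$)
$\left(H{\left(v \right)} + 153\right)^{2} = \left(\frac{-348 - -355}{49 + 10 \left(-5\right)} + 153\right)^{2} = \left(\frac{-348 + 355}{49 - 50} + 153\right)^{2} = \left(\frac{1}{-1} \cdot 7 + 153\right)^{2} = \left(\left(-1\right) 7 + 153\right)^{2} = \left(-7 + 153\right)^{2} = 146^{2} = 21316$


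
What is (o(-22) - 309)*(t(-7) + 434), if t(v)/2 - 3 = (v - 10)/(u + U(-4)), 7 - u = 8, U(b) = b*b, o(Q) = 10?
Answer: -1963234/15 ≈ -1.3088e+5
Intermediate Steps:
U(b) = b²
u = -1 (u = 7 - 1*8 = 7 - 8 = -1)
t(v) = 14/3 + 2*v/15 (t(v) = 6 + 2*((v - 10)/(-1 + (-4)²)) = 6 + 2*((-10 + v)/(-1 + 16)) = 6 + 2*((-10 + v)/15) = 6 + 2*((-10 + v)*(1/15)) = 6 + 2*(-⅔ + v/15) = 6 + (-4/3 + 2*v/15) = 14/3 + 2*v/15)
(o(-22) - 309)*(t(-7) + 434) = (10 - 309)*((14/3 + (2/15)*(-7)) + 434) = -299*((14/3 - 14/15) + 434) = -299*(56/15 + 434) = -299*6566/15 = -1963234/15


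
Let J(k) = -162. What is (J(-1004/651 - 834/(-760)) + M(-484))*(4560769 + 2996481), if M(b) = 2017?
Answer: 14018698750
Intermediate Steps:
(J(-1004/651 - 834/(-760)) + M(-484))*(4560769 + 2996481) = (-162 + 2017)*(4560769 + 2996481) = 1855*7557250 = 14018698750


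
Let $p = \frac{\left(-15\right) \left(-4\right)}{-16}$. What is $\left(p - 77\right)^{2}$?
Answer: $\frac{104329}{16} \approx 6520.6$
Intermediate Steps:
$p = - \frac{15}{4}$ ($p = 60 \left(- \frac{1}{16}\right) = - \frac{15}{4} \approx -3.75$)
$\left(p - 77\right)^{2} = \left(- \frac{15}{4} - 77\right)^{2} = \left(- \frac{323}{4}\right)^{2} = \frac{104329}{16}$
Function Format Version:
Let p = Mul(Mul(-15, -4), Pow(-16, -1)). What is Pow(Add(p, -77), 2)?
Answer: Rational(104329, 16) ≈ 6520.6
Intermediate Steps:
p = Rational(-15, 4) (p = Mul(60, Rational(-1, 16)) = Rational(-15, 4) ≈ -3.7500)
Pow(Add(p, -77), 2) = Pow(Add(Rational(-15, 4), -77), 2) = Pow(Rational(-323, 4), 2) = Rational(104329, 16)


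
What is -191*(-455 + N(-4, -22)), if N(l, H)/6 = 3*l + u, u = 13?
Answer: 85759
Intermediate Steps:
N(l, H) = 78 + 18*l (N(l, H) = 6*(3*l + 13) = 6*(13 + 3*l) = 78 + 18*l)
-191*(-455 + N(-4, -22)) = -191*(-455 + (78 + 18*(-4))) = -191*(-455 + (78 - 72)) = -191*(-455 + 6) = -191*(-449) = 85759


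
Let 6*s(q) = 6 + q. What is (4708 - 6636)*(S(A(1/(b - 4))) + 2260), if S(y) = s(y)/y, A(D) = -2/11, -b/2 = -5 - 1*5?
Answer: -13040992/3 ≈ -4.3470e+6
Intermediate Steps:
b = 20 (b = -2*(-5 - 1*5) = -2*(-5 - 5) = -2*(-10) = 20)
s(q) = 1 + q/6 (s(q) = (6 + q)/6 = 1 + q/6)
A(D) = -2/11 (A(D) = -2*1/11 = -2/11)
S(y) = (1 + y/6)/y
(4708 - 6636)*(S(A(1/(b - 4))) + 2260) = (4708 - 6636)*((6 - 2/11)/(6*(-2/11)) + 2260) = -1928*((⅙)*(-11/2)*(64/11) + 2260) = -1928*(-16/3 + 2260) = -1928*6764/3 = -13040992/3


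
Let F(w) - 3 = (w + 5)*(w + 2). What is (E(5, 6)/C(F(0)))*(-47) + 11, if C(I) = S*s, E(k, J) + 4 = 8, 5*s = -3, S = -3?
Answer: -841/9 ≈ -93.444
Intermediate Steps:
s = -3/5 (s = (1/5)*(-3) = -3/5 ≈ -0.60000)
E(k, J) = 4 (E(k, J) = -4 + 8 = 4)
F(w) = 3 + (2 + w)*(5 + w) (F(w) = 3 + (w + 5)*(w + 2) = 3 + (5 + w)*(2 + w) = 3 + (2 + w)*(5 + w))
C(I) = 9/5 (C(I) = -3*(-3/5) = 9/5)
(E(5, 6)/C(F(0)))*(-47) + 11 = (4/(9/5))*(-47) + 11 = (4*(5/9))*(-47) + 11 = (20/9)*(-47) + 11 = -940/9 + 11 = -841/9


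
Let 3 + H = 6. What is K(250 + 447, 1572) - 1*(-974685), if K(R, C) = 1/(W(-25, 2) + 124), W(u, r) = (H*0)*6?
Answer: 120860941/124 ≈ 9.7469e+5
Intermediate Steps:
H = 3 (H = -3 + 6 = 3)
W(u, r) = 0 (W(u, r) = (3*0)*6 = 0*6 = 0)
K(R, C) = 1/124 (K(R, C) = 1/(0 + 124) = 1/124)
K(250 + 447, 1572) - 1*(-974685) = 1/124 - 1*(-974685) = 1/124 + 974685 = 120860941/124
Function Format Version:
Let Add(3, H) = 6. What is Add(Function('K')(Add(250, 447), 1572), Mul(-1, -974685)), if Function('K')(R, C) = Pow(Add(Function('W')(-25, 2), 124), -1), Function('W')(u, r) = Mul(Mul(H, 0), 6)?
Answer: Rational(120860941, 124) ≈ 9.7469e+5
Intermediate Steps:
H = 3 (H = Add(-3, 6) = 3)
Function('W')(u, r) = 0 (Function('W')(u, r) = Mul(Mul(3, 0), 6) = Mul(0, 6) = 0)
Function('K')(R, C) = Rational(1, 124) (Function('K')(R, C) = Pow(Add(0, 124), -1) = Pow(124, -1) = Rational(1, 124))
Add(Function('K')(Add(250, 447), 1572), Mul(-1, -974685)) = Add(Rational(1, 124), Mul(-1, -974685)) = Add(Rational(1, 124), 974685) = Rational(120860941, 124)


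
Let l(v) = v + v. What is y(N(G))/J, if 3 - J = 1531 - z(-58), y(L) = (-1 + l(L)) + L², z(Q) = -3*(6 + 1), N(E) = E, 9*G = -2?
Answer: 113/125469 ≈ 0.00090062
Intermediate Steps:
G = -2/9 (G = (⅑)*(-2) = -2/9 ≈ -0.22222)
l(v) = 2*v
z(Q) = -21 (z(Q) = -3*7 = -21)
y(L) = -1 + L² + 2*L (y(L) = (-1 + 2*L) + L² = -1 + L² + 2*L)
J = -1549 (J = 3 - (1531 - 1*(-21)) = 3 - (1531 + 21) = 3 - 1*1552 = 3 - 1552 = -1549)
y(N(G))/J = (-1 + (-2/9)² + 2*(-2/9))/(-1549) = (-1 + 4/81 - 4/9)*(-1/1549) = -113/81*(-1/1549) = 113/125469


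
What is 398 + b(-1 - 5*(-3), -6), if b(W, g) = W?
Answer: 412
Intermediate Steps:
398 + b(-1 - 5*(-3), -6) = 398 + (-1 - 5*(-3)) = 398 + (-1 + 15) = 398 + 14 = 412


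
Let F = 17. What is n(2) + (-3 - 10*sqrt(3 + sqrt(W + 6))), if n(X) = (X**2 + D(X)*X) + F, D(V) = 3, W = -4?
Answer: 24 - 10*sqrt(3 + sqrt(2)) ≈ 2.9900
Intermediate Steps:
n(X) = 17 + X**2 + 3*X (n(X) = (X**2 + 3*X) + 17 = 17 + X**2 + 3*X)
n(2) + (-3 - 10*sqrt(3 + sqrt(W + 6))) = (17 + 2**2 + 3*2) + (-3 - 10*sqrt(3 + sqrt(-4 + 6))) = (17 + 4 + 6) + (-3 - 10*sqrt(3 + sqrt(2))) = 27 + (-3 - 10*sqrt(3 + sqrt(2))) = 24 - 10*sqrt(3 + sqrt(2))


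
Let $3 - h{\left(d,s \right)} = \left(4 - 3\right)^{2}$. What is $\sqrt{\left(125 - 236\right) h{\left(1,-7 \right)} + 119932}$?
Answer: $\sqrt{119710} \approx 345.99$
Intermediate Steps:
$h{\left(d,s \right)} = 2$ ($h{\left(d,s \right)} = 3 - \left(4 - 3\right)^{2} = 3 - 1^{2} = 3 - 1 = 2$)
$\sqrt{\left(125 - 236\right) h{\left(1,-7 \right)} + 119932} = \sqrt{\left(125 - 236\right) 2 + 119932} = \sqrt{\left(-111\right) 2 + 119932} = \sqrt{-222 + 119932} = \sqrt{119710}$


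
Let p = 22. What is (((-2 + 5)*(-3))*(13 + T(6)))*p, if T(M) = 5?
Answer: -3564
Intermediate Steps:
(((-2 + 5)*(-3))*(13 + T(6)))*p = (((-2 + 5)*(-3))*(13 + 5))*22 = ((3*(-3))*18)*22 = -9*18*22 = -162*22 = -3564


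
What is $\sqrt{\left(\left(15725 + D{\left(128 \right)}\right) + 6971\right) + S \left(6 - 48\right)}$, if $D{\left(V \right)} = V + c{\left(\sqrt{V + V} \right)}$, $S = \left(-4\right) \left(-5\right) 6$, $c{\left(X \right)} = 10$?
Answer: $\sqrt{17794} \approx 133.39$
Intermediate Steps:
$S = 120$ ($S = 20 \cdot 6 = 120$)
$D{\left(V \right)} = 10 + V$ ($D{\left(V \right)} = V + 10 = 10 + V$)
$\sqrt{\left(\left(15725 + D{\left(128 \right)}\right) + 6971\right) + S \left(6 - 48\right)} = \sqrt{\left(\left(15725 + \left(10 + 128\right)\right) + 6971\right) + 120 \left(6 - 48\right)} = \sqrt{\left(\left(15725 + 138\right) + 6971\right) + 120 \left(-42\right)} = \sqrt{\left(15863 + 6971\right) - 5040} = \sqrt{22834 - 5040} = \sqrt{17794}$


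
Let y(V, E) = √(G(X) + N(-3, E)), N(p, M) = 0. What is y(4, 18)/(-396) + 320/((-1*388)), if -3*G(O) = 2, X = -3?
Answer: -80/97 - I*√6/1188 ≈ -0.82474 - 0.0020619*I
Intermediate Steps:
G(O) = -⅔ (G(O) = -⅓*2 = -⅔)
y(V, E) = I*√6/3 (y(V, E) = √(-⅔ + 0) = √(-⅔) = I*√6/3)
y(4, 18)/(-396) + 320/((-1*388)) = (I*√6/3)/(-396) + 320/((-1*388)) = (I*√6/3)*(-1/396) + 320/(-388) = -I*√6/1188 + 320*(-1/388) = -I*√6/1188 - 80/97 = -80/97 - I*√6/1188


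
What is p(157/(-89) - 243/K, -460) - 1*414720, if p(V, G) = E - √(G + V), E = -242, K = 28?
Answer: -414962 - I*√730369689/1246 ≈ -4.1496e+5 - 21.69*I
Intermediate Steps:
p(V, G) = -242 - √(G + V)
p(157/(-89) - 243/K, -460) - 1*414720 = (-242 - √(-460 + (157/(-89) - 243/28))) - 1*414720 = (-242 - √(-460 + (157*(-1/89) - 243*1/28))) - 414720 = (-242 - √(-460 + (-157/89 - 243/28))) - 414720 = (-242 - √(-460 - 26023/2492)) - 414720 = (-242 - √(-1172343/2492)) - 414720 = (-242 - I*√730369689/1246) - 414720 = -414962 - I*√730369689/1246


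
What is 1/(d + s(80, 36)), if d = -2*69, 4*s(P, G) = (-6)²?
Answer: -1/129 ≈ -0.0077519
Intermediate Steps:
s(P, G) = 9 (s(P, G) = (¼)*(-6)² = (¼)*36 = 9)
d = -138
1/(d + s(80, 36)) = 1/(-138 + 9) = 1/(-129) = -1/129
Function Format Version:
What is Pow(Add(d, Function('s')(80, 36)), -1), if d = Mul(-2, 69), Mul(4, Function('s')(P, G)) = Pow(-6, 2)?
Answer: Rational(-1, 129) ≈ -0.0077519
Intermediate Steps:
Function('s')(P, G) = 9 (Function('s')(P, G) = Mul(Rational(1, 4), Pow(-6, 2)) = Mul(Rational(1, 4), 36) = 9)
d = -138
Pow(Add(d, Function('s')(80, 36)), -1) = Pow(Add(-138, 9), -1) = Pow(-129, -1) = Rational(-1, 129)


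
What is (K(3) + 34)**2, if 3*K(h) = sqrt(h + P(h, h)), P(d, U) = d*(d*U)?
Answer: (102 + sqrt(30))**2/9 ≈ 1283.5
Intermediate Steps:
P(d, U) = U*d**2 (P(d, U) = d*(U*d) = U*d**2)
K(h) = sqrt(h + h**3)/3 (K(h) = sqrt(h + h*h**2)/3 = sqrt(h + h**3)/3)
(K(3) + 34)**2 = (sqrt(3 + 3**3)/3 + 34)**2 = (sqrt(3 + 27)/3 + 34)**2 = (sqrt(30)/3 + 34)**2 = (34 + sqrt(30)/3)**2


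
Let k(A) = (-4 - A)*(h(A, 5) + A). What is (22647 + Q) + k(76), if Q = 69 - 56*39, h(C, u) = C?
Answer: 8372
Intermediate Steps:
Q = -2115 (Q = 69 - 2184 = -2115)
k(A) = 2*A*(-4 - A) (k(A) = (-4 - A)*(A + A) = (-4 - A)*(2*A) = 2*A*(-4 - A))
(22647 + Q) + k(76) = (22647 - 2115) + 2*76*(-4 - 1*76) = 20532 + 2*76*(-4 - 76) = 20532 + 2*76*(-80) = 20532 - 12160 = 8372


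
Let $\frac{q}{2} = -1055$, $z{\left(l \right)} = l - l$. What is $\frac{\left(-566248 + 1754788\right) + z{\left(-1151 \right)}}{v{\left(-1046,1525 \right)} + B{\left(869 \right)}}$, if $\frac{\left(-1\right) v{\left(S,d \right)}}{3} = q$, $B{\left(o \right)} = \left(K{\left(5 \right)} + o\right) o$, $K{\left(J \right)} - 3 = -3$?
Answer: $\frac{1188540}{761491} \approx 1.5608$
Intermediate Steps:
$K{\left(J \right)} = 0$ ($K{\left(J \right)} = 3 - 3 = 0$)
$z{\left(l \right)} = 0$
$B{\left(o \right)} = o^{2}$ ($B{\left(o \right)} = \left(0 + o\right) o = o o = o^{2}$)
$q = -2110$ ($q = 2 \left(-1055\right) = -2110$)
$v{\left(S,d \right)} = 6330$ ($v{\left(S,d \right)} = \left(-3\right) \left(-2110\right) = 6330$)
$\frac{\left(-566248 + 1754788\right) + z{\left(-1151 \right)}}{v{\left(-1046,1525 \right)} + B{\left(869 \right)}} = \frac{\left(-566248 + 1754788\right) + 0}{6330 + 869^{2}} = \frac{1188540 + 0}{6330 + 755161} = \frac{1188540}{761491}$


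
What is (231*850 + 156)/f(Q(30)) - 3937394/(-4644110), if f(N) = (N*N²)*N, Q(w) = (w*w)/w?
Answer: 2532027543/2322055000 ≈ 1.0904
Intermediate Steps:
Q(w) = w (Q(w) = w²/w = w)
f(N) = N⁴ (f(N) = N³*N = N⁴)
(231*850 + 156)/f(Q(30)) - 3937394/(-4644110) = (231*850 + 156)/(30⁴) - 3937394/(-4644110) = (196350 + 156)/810000 - 3937394*(-1/4644110) = 196506*(1/810000) + 1968697/2322055 = 1213/5000 + 1968697/2322055 = 2532027543/2322055000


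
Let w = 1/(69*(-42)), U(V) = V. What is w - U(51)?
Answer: -147799/2898 ≈ -51.000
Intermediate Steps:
w = -1/2898 (w = 1/(-2898) = -1/2898 ≈ -0.00034507)
w - U(51) = -1/2898 - 1*51 = -1/2898 - 51 = -147799/2898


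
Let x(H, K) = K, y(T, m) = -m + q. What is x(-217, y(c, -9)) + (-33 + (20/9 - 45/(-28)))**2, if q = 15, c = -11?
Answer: 55561297/63504 ≈ 874.93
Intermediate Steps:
y(T, m) = 15 - m (y(T, m) = -m + 15 = 15 - m)
x(-217, y(c, -9)) + (-33 + (20/9 - 45/(-28)))**2 = (15 - 1*(-9)) + (-33 + (20/9 - 45/(-28)))**2 = (15 + 9) + (-33 + (20*(1/9) - 45*(-1/28)))**2 = 24 + (-33 + (20/9 + 45/28))**2 = 24 + (-33 + 965/252)**2 = 24 + (-7351/252)**2 = 24 + 54037201/63504 = 55561297/63504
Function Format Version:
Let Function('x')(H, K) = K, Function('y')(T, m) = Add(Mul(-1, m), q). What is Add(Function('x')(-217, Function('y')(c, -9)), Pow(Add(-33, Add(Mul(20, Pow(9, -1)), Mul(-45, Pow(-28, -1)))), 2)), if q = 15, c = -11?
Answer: Rational(55561297, 63504) ≈ 874.93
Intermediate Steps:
Function('y')(T, m) = Add(15, Mul(-1, m)) (Function('y')(T, m) = Add(Mul(-1, m), 15) = Add(15, Mul(-1, m)))
Add(Function('x')(-217, Function('y')(c, -9)), Pow(Add(-33, Add(Mul(20, Pow(9, -1)), Mul(-45, Pow(-28, -1)))), 2)) = Add(Add(15, Mul(-1, -9)), Pow(Add(-33, Add(Mul(20, Pow(9, -1)), Mul(-45, Pow(-28, -1)))), 2)) = Add(Add(15, 9), Pow(Add(-33, Add(Mul(20, Rational(1, 9)), Mul(-45, Rational(-1, 28)))), 2)) = Add(24, Pow(Add(-33, Add(Rational(20, 9), Rational(45, 28))), 2)) = Add(24, Pow(Add(-33, Rational(965, 252)), 2)) = Add(24, Pow(Rational(-7351, 252), 2)) = Add(24, Rational(54037201, 63504)) = Rational(55561297, 63504)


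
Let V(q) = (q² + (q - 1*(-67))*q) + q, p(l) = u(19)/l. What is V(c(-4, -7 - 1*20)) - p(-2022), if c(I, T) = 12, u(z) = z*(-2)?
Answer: 1116125/1011 ≈ 1104.0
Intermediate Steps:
u(z) = -2*z
p(l) = -38/l (p(l) = (-2*19)/l = -38/l)
V(q) = q + q² + q*(67 + q) (V(q) = (q² + (q + 67)*q) + q = (q² + (67 + q)*q) + q = (q² + q*(67 + q)) + q = q + q² + q*(67 + q))
V(c(-4, -7 - 1*20)) - p(-2022) = 2*12*(34 + 12) - (-38)/(-2022) = 2*12*46 - (-38)*(-1)/2022 = 1104 - 1*19/1011 = 1104 - 19/1011 = 1116125/1011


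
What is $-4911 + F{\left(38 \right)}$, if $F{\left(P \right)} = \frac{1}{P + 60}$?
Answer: $- \frac{481277}{98} \approx -4911.0$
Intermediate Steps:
$F{\left(P \right)} = \frac{1}{60 + P}$
$-4911 + F{\left(38 \right)} = -4911 + \frac{1}{60 + 38} = -4911 + \frac{1}{98} = - \frac{481277}{98}$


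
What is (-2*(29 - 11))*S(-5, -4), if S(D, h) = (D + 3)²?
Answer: -144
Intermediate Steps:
S(D, h) = (3 + D)²
(-2*(29 - 11))*S(-5, -4) = (-2*(29 - 11))*(3 - 5)² = -2*18*(-2)² = -36*4 = -144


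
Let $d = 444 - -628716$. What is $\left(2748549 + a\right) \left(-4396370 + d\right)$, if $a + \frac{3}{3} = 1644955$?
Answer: $-16551248436630$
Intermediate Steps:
$a = 1644954$ ($a = -1 + 1644955 = 1644954$)
$d = 629160$ ($d = 444 + 628716 = 629160$)
$\left(2748549 + a\right) \left(-4396370 + d\right) = \left(2748549 + 1644954\right) \left(-4396370 + 629160\right) = 4393503 \left(-3767210\right) = -16551248436630$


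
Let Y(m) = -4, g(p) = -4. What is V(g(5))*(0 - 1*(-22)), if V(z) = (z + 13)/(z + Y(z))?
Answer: -99/4 ≈ -24.750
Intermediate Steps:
V(z) = (13 + z)/(-4 + z) (V(z) = (z + 13)/(z - 4) = (13 + z)/(-4 + z))
V(g(5))*(0 - 1*(-22)) = ((13 - 4)/(-4 - 4))*(0 - 1*(-22)) = (9/(-8))*(0 + 22) = -1/8*9*22 = -9/8*22 = -99/4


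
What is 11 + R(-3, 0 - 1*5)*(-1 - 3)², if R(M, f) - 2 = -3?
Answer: -5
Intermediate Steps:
R(M, f) = -1 (R(M, f) = 2 - 3 = -1)
11 + R(-3, 0 - 1*5)*(-1 - 3)² = 11 - (-1 - 3)² = 11 - 1*(-4)² = 11 - 1*16 = 11 - 16 = -5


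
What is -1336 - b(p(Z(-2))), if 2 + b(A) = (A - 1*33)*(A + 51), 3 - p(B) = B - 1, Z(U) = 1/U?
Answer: 991/4 ≈ 247.75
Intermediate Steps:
p(B) = 4 - B (p(B) = 3 - (B - 1) = 3 - (-1 + B) = 3 + (1 - B) = 4 - B)
b(A) = -2 + (-33 + A)*(51 + A) (b(A) = -2 + (A - 1*33)*(A + 51) = -2 + (A - 33)*(51 + A) = -2 + (-33 + A)*(51 + A))
-1336 - b(p(Z(-2))) = -1336 - (-1685 + (4 - 1/(-2))**2 + 18*(4 - 1/(-2))) = -1336 - (-1685 + (4 - 1*(-1/2))**2 + 18*(4 - 1*(-1/2))) = -1336 - (-1685 + (4 + 1/2)**2 + 18*(4 + 1/2)) = -1336 - (-1685 + (9/2)**2 + 18*(9/2)) = -1336 - (-1685 + 81/4 + 81) = -1336 - 1*(-6335/4) = -1336 + 6335/4 = 991/4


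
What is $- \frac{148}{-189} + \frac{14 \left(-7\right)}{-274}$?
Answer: $\frac{29537}{25893} \approx 1.1407$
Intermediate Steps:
$- \frac{148}{-189} + \frac{14 \left(-7\right)}{-274} = \left(-148\right) \left(- \frac{1}{189}\right) - - \frac{49}{137} = \frac{148}{189} + \frac{49}{137} = \frac{29537}{25893}$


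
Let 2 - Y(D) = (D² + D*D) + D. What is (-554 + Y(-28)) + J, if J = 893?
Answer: -1199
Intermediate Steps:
Y(D) = 2 - D - 2*D² (Y(D) = 2 - ((D² + D*D) + D) = 2 - ((D² + D²) + D) = 2 - (2*D² + D) = 2 - (D + 2*D²) = 2 + (-D - 2*D²) = 2 - D - 2*D²)
(-554 + Y(-28)) + J = (-554 + (2 - 1*(-28) - 2*(-28)²)) + 893 = (-554 + (2 + 28 - 2*784)) + 893 = (-554 + (2 + 28 - 1568)) + 893 = (-554 - 1538) + 893 = -2092 + 893 = -1199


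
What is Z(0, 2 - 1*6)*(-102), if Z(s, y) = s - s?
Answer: 0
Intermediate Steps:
Z(s, y) = 0
Z(0, 2 - 1*6)*(-102) = 0*(-102) = 0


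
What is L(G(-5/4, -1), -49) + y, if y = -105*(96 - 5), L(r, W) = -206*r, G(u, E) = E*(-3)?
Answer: -10173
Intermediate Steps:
G(u, E) = -3*E
y = -9555 (y = -105*91 = -9555)
L(G(-5/4, -1), -49) + y = -(-618)*(-1) - 9555 = -206*3 - 9555 = -618 - 9555 = -10173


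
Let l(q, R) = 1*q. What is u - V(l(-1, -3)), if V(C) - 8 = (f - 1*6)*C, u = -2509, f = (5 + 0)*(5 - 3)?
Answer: -2513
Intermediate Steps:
f = 10 (f = 5*2 = 10)
l(q, R) = q
V(C) = 8 + 4*C (V(C) = 8 + (10 - 1*6)*C = 8 + (10 - 6)*C = 8 + 4*C)
u - V(l(-1, -3)) = -2509 - (8 + 4*(-1)) = -2509 - (8 - 4) = -2509 - 1*4 = -2509 - 4 = -2513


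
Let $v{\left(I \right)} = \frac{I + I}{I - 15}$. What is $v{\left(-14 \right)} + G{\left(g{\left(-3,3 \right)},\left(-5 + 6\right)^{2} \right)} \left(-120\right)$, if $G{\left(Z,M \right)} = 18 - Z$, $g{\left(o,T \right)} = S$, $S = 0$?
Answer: $- \frac{62612}{29} \approx -2159.0$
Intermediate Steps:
$g{\left(o,T \right)} = 0$
$v{\left(I \right)} = \frac{2 I}{-15 + I}$
$v{\left(-14 \right)} + G{\left(g{\left(-3,3 \right)},\left(-5 + 6\right)^{2} \right)} \left(-120\right) = 2 \left(-14\right) \frac{1}{-15 - 14} + \left(18 - 0\right) \left(-120\right) = 2 \left(-14\right) \frac{1}{-29} + \left(18 + 0\right) \left(-120\right) = 2 \left(-14\right) \left(- \frac{1}{29}\right) + 18 \left(-120\right) = \frac{28}{29} - 2160 = - \frac{62612}{29}$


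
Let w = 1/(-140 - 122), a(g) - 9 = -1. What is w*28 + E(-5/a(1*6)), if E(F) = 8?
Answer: 1034/131 ≈ 7.8931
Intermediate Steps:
a(g) = 8 (a(g) = 9 - 1 = 8)
w = -1/262 (w = 1/(-262) = -1/262 ≈ -0.0038168)
w*28 + E(-5/a(1*6)) = -1/262*28 + 8 = -14/131 + 8 = 1034/131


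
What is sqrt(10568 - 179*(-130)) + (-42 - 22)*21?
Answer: -1344 + sqrt(33838) ≈ -1160.0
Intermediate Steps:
sqrt(10568 - 179*(-130)) + (-42 - 22)*21 = sqrt(10568 + 23270) - 64*21 = sqrt(33838) - 1344 = -1344 + sqrt(33838)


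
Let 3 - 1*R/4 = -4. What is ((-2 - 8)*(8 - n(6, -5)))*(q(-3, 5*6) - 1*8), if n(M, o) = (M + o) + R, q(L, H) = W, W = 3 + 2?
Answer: -630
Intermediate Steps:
W = 5
R = 28 (R = 12 - 4*(-4) = 12 + 16 = 28)
q(L, H) = 5
n(M, o) = 28 + M + o (n(M, o) = (M + o) + 28 = 28 + M + o)
((-2 - 8)*(8 - n(6, -5)))*(q(-3, 5*6) - 1*8) = ((-2 - 8)*(8 - (28 + 6 - 5)))*(5 - 1*8) = (-10*(8 - 1*29))*(5 - 8) = -10*(8 - 29)*(-3) = -10*(-21)*(-3) = 210*(-3) = -630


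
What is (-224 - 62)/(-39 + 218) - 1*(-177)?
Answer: 31397/179 ≈ 175.40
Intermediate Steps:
(-224 - 62)/(-39 + 218) - 1*(-177) = -286/179 + 177 = 31397/179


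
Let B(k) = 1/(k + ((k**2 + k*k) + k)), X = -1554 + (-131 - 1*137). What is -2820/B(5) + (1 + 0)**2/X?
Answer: -308282401/1822 ≈ -1.6920e+5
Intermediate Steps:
X = -1822 (X = -1554 + (-131 - 137) = -1554 - 268 = -1822)
B(k) = 1/(2*k + 2*k**2) (B(k) = 1/(k + ((k**2 + k**2) + k)) = 1/(k + (2*k**2 + k)) = 1/(k + (k + 2*k**2)) = 1/(2*k + 2*k**2))
-2820/B(5) + (1 + 0)**2/X = -2820/((1/2)/(5*(1 + 5))) + (1 + 0)**2/(-1822) = -2820/((1/2)*(1/5)/6) + 1**2*(-1/1822) = -2820/((1/2)*(1/5)*(1/6)) + 1*(-1/1822) = -2820/1/60 - 1/1822 = -2820*60 - 1/1822 = -169200 - 1/1822 = -308282401/1822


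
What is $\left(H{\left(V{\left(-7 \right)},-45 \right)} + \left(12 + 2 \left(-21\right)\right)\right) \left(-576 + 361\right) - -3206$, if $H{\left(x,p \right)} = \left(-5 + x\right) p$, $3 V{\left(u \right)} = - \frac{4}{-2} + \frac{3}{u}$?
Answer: $- \frac{235558}{7} \approx -33651.0$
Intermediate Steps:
$V{\left(u \right)} = \frac{2}{3} + \frac{1}{u}$ ($V{\left(u \right)} = \frac{- \frac{4}{-2} + \frac{3}{u}}{3} = \frac{\left(-4\right) \left(- \frac{1}{2}\right) + \frac{3}{u}}{3} = \frac{2 + \frac{3}{u}}{3} = \frac{2}{3} + \frac{1}{u}$)
$H{\left(x,p \right)} = p \left(-5 + x\right)$
$\left(H{\left(V{\left(-7 \right)},-45 \right)} + \left(12 + 2 \left(-21\right)\right)\right) \left(-576 + 361\right) - -3206 = \left(- 45 \left(-5 + \left(\frac{2}{3} + \frac{1}{-7}\right)\right) + \left(12 + 2 \left(-21\right)\right)\right) \left(-576 + 361\right) - -3206 = \left(- 45 \left(-5 + \left(\frac{2}{3} - \frac{1}{7}\right)\right) + \left(12 - 42\right)\right) \left(-215\right) + 3206 = \left(- 45 \left(-5 + \frac{11}{21}\right) - 30\right) \left(-215\right) + 3206 = \left(\left(-45\right) \left(- \frac{94}{21}\right) - 30\right) \left(-215\right) + 3206 = \left(\frac{1410}{7} - 30\right) \left(-215\right) + 3206 = \frac{1200}{7} \left(-215\right) + 3206 = - \frac{258000}{7} + 3206 = - \frac{235558}{7}$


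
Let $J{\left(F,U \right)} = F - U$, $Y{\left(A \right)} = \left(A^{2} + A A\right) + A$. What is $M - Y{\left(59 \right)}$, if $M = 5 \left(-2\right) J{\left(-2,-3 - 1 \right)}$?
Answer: $-7041$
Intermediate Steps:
$Y{\left(A \right)} = A + 2 A^{2}$ ($Y{\left(A \right)} = \left(A^{2} + A^{2}\right) + A = 2 A^{2} + A = A + 2 A^{2}$)
$M = -20$ ($M = 5 \left(-2\right) \left(-2 - \left(-3 - 1\right)\right) = - 10 \left(-2 - -4\right) = - 10 \left(-2 + 4\right) = \left(-10\right) 2 = -20$)
$M - Y{\left(59 \right)} = -20 - 59 \left(1 + 2 \cdot 59\right) = -20 - 59 \left(1 + 118\right) = -20 - 59 \cdot 119 = -20 - 7021 = -7041$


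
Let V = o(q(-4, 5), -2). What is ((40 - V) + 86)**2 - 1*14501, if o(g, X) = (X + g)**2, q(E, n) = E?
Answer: -6401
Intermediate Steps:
V = 36 (V = (-2 - 4)**2 = (-6)**2 = 36)
((40 - V) + 86)**2 - 1*14501 = ((40 - 1*36) + 86)**2 - 1*14501 = ((40 - 36) + 86)**2 - 14501 = (4 + 86)**2 - 14501 = 90**2 - 14501 = 8100 - 14501 = -6401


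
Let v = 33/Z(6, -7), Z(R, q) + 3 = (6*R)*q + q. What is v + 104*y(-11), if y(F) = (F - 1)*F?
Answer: 3596703/262 ≈ 13728.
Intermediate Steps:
y(F) = F*(-1 + F) (y(F) = (-1 + F)*F = F*(-1 + F))
Z(R, q) = -3 + q + 6*R*q (Z(R, q) = -3 + ((6*R)*q + q) = -3 + (6*R*q + q) = -3 + (q + 6*R*q) = -3 + q + 6*R*q)
v = -33/262 (v = 33/(-3 - 7 + 6*6*(-7)) = 33/(-3 - 7 - 252) = 33/(-262) = 33*(-1/262) = -33/262 ≈ -0.12595)
v + 104*y(-11) = -33/262 + 104*(-11*(-1 - 11)) = -33/262 + 104*(-11*(-12)) = -33/262 + 104*132 = -33/262 + 13728 = 3596703/262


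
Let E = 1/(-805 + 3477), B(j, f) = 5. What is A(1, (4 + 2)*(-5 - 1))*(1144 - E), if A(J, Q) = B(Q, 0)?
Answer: 15283835/2672 ≈ 5720.0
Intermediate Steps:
E = 1/2672 ≈ 0.00037425
A(J, Q) = 5
A(1, (4 + 2)*(-5 - 1))*(1144 - E) = 5*(1144 - 1*1/2672) = 5*(1144 - 1/2672) = 5*(3056767/2672) = 15283835/2672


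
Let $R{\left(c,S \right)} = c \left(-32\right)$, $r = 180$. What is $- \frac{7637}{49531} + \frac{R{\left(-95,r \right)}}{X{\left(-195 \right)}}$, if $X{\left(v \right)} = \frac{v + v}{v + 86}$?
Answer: $\frac{1640961373}{1931709} \approx 849.49$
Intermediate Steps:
$R{\left(c,S \right)} = - 32 c$
$X{\left(v \right)} = \frac{2 v}{86 + v}$
$- \frac{7637}{49531} + \frac{R{\left(-95,r \right)}}{X{\left(-195 \right)}} = - \frac{7637}{49531} + \frac{\left(-32\right) \left(-95\right)}{2 \left(-195\right) \frac{1}{86 - 195}} = \left(-7637\right) \frac{1}{49531} + \frac{3040}{2 \left(-195\right) \frac{1}{-109}} = - \frac{7637}{49531} + \frac{3040}{2 \left(-195\right) \left(- \frac{1}{109}\right)} = - \frac{7637}{49531} + \frac{3040}{\frac{390}{109}} = - \frac{7637}{49531} + 3040 \cdot \frac{109}{390} = - \frac{7637}{49531} + \frac{33136}{39} = \frac{1640961373}{1931709}$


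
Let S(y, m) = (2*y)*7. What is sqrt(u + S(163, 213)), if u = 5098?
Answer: 6*sqrt(205) ≈ 85.907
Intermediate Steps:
S(y, m) = 14*y
sqrt(u + S(163, 213)) = sqrt(5098 + 14*163) = sqrt(5098 + 2282) = sqrt(7380) = 6*sqrt(205)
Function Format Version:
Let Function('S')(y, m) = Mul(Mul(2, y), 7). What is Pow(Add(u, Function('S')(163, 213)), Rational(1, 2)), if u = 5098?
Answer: Mul(6, Pow(205, Rational(1, 2))) ≈ 85.907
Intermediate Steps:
Function('S')(y, m) = Mul(14, y)
Pow(Add(u, Function('S')(163, 213)), Rational(1, 2)) = Pow(Add(5098, Mul(14, 163)), Rational(1, 2)) = Pow(Add(5098, 2282), Rational(1, 2)) = Pow(7380, Rational(1, 2)) = Mul(6, Pow(205, Rational(1, 2)))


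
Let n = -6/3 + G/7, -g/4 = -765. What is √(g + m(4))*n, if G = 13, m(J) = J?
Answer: -2*√766/7 ≈ -7.9076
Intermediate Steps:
g = 3060 (g = -4*(-765) = 3060)
n = -⅐ (n = -6/3 + 13/7 = -6*⅓ + 13*(⅐) = -2 + 13/7 = -⅐ ≈ -0.14286)
√(g + m(4))*n = √(3060 + 4)*(-⅐) = √3064*(-⅐) = (2*√766)*(-⅐) = -2*√766/7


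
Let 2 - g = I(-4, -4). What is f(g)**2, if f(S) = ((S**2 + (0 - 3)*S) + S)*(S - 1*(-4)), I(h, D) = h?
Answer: 57600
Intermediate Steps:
g = 6 (g = 2 - 1*(-4) = 2 + 4 = 6)
f(S) = (4 + S)*(S**2 - 2*S) (f(S) = ((S**2 - 3*S) + S)*(S + 4) = (S**2 - 2*S)*(4 + S) = (4 + S)*(S**2 - 2*S))
f(g)**2 = (6*(-8 + 6**2 + 2*6))**2 = (6*(-8 + 36 + 12))**2 = (6*40)**2 = 240**2 = 57600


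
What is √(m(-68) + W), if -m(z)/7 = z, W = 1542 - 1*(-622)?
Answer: 4*√165 ≈ 51.381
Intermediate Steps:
W = 2164 (W = 1542 + 622 = 2164)
m(z) = -7*z
√(m(-68) + W) = √(-7*(-68) + 2164) = √(476 + 2164) = √2640 = 4*√165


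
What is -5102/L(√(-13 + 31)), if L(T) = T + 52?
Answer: -132652/1343 + 7653*√2/1343 ≈ -90.714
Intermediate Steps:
L(T) = 52 + T
-5102/L(√(-13 + 31)) = -5102/(52 + √(-13 + 31)) = -5102/(52 + √18) = -5102/(52 + 3*√2)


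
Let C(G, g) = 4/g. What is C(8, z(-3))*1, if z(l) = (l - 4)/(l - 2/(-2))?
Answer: 8/7 ≈ 1.1429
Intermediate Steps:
z(l) = (-4 + l)/(1 + l) (z(l) = (-4 + l)/(l - 2*(-1/2)) = (-4 + l)/(l + 1) = (-4 + l)/(1 + l))
C(8, z(-3))*1 = (4/(((-4 - 3)/(1 - 3))))*1 = (4/((-7/(-2))))*1 = (4/((-1/2*(-7))))*1 = (4/(7/2))*1 = (4*(2/7))*1 = (8/7)*1 = 8/7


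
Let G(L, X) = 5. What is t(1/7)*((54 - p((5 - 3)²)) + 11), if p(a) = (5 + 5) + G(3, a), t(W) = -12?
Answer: -600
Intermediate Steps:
p(a) = 15 (p(a) = (5 + 5) + 5 = 10 + 5 = 15)
t(1/7)*((54 - p((5 - 3)²)) + 11) = -12*((54 - 1*15) + 11) = -12*((54 - 15) + 11) = -12*(39 + 11) = -12*50 = -600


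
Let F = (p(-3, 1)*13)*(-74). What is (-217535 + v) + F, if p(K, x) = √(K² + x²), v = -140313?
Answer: -357848 - 962*√10 ≈ -3.6089e+5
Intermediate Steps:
F = -962*√10 (F = (√((-3)² + 1²)*13)*(-74) = (√(9 + 1)*13)*(-74) = (√10*13)*(-74) = (13*√10)*(-74) = -962*√10 ≈ -3042.1)
(-217535 + v) + F = (-217535 - 140313) - 962*√10 = -357848 - 962*√10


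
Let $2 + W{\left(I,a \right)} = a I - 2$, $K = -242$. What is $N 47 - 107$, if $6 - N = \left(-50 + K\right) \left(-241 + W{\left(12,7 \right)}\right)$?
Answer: $-2209389$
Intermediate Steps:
$W{\left(I,a \right)} = -4 + I a$ ($W{\left(I,a \right)} = -2 + \left(a I - 2\right) = -2 + \left(I a - 2\right) = -2 + \left(-2 + I a\right) = -4 + I a$)
$N = -47006$ ($N = 6 - \left(-50 - 242\right) \left(-241 + \left(-4 + 12 \cdot 7\right)\right) = 6 - - 292 \left(-241 + \left(-4 + 84\right)\right) = 6 - - 292 \left(-241 + 80\right) = 6 - \left(-292\right) \left(-161\right) = 6 - 47012 = -47006$)
$N 47 - 107 = \left(-47006\right) 47 - 107 = -2209282 - 107 = -2209389$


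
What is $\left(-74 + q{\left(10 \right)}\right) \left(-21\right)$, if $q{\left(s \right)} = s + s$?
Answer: $1134$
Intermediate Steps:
$q{\left(s \right)} = 2 s$
$\left(-74 + q{\left(10 \right)}\right) \left(-21\right) = \left(-74 + 2 \cdot 10\right) \left(-21\right) = \left(-74 + 20\right) \left(-21\right) = \left(-54\right) \left(-21\right) = 1134$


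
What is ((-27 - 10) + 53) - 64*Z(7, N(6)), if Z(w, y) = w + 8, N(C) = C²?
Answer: -944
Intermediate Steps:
Z(w, y) = 8 + w
((-27 - 10) + 53) - 64*Z(7, N(6)) = ((-27 - 10) + 53) - 64*(8 + 7) = (-37 + 53) - 64*15 = 16 - 960 = -944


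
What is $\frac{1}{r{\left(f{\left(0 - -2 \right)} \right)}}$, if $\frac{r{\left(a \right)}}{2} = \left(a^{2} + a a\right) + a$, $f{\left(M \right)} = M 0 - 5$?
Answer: $\frac{1}{90} \approx 0.011111$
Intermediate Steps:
$f{\left(M \right)} = -5$ ($f{\left(M \right)} = 0 - 5 = -5$)
$r{\left(a \right)} = 2 a + 4 a^{2}$ ($r{\left(a \right)} = 2 \left(\left(a^{2} + a a\right) + a\right) = 2 \left(\left(a^{2} + a^{2}\right) + a\right) = 2 \left(2 a^{2} + a\right) = 2 \left(a + 2 a^{2}\right) = 2 a + 4 a^{2}$)
$\frac{1}{r{\left(f{\left(0 - -2 \right)} \right)}} = \frac{1}{2 \left(-5\right) \left(1 + 2 \left(-5\right)\right)} = \frac{1}{2 \left(-5\right) \left(1 - 10\right)} = \frac{1}{2 \left(-5\right) \left(-9\right)} = \frac{1}{90}$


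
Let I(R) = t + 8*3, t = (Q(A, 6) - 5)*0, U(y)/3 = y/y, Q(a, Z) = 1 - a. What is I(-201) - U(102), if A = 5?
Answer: 21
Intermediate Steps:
U(y) = 3 (U(y) = 3*(y/y) = 3*1 = 3)
t = 0 (t = ((1 - 1*5) - 5)*0 = ((1 - 5) - 5)*0 = (-4 - 5)*0 = -9*0 = 0)
I(R) = 24 (I(R) = 0 + 8*3 = 0 + 24 = 24)
I(-201) - U(102) = 24 - 1*3 = 24 - 3 = 21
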